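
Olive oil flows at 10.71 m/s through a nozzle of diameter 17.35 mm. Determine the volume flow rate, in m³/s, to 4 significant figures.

Q = 0.002532 m³/s

Q = A·v = 0.0002364 m² × 10.71 m/s = 0.002532 m³/s.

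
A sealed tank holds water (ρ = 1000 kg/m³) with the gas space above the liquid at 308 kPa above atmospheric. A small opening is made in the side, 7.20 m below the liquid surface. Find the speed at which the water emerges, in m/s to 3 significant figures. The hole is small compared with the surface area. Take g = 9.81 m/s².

v ≈ 27.5 m/s

Take point 1 at the surface (v₁ ≈ 0) and point 2 at the hole (at atmospheric pressure). Bernoulli: P₁ + ρg h = P_atm + ½ρv₂².
With P₁ − P_atm = 308000 Pa, v₂ = √(2gh + 2ΔP/ρ) = √(2·9.81·7.20 + 2·308000/1000) = 27.5 m/s.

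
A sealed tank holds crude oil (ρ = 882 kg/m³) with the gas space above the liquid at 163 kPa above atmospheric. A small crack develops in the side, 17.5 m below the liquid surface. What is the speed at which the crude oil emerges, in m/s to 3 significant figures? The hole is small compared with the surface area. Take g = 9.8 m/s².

Take point 1 at the surface (v₁ ≈ 0) and point 2 at the hole (at atmospheric pressure). Bernoulli: P₁ + ρg h = P_atm + ½ρv₂².
With P₁ − P_atm = 163000 Pa, v₂ = √(2gh + 2ΔP/ρ) = √(2·9.8·17.5 + 2·163000/882) = 26.7 m/s.

v ≈ 26.7 m/s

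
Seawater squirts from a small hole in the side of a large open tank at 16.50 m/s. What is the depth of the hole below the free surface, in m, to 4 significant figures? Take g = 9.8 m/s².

h ≈ 13.89 m

Torricelli: v = √(2gh), so h = v²/(2g).
h = 16.50²/(2·9.8) = 272.2/19.60 = 13.89 m.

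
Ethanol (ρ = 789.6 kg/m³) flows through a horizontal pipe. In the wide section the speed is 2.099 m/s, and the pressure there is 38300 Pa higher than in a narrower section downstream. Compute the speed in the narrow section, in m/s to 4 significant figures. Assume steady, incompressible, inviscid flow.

v₂ = 10.07 m/s

Horizontal Bernoulli: P₁ + ½ρv₁² = P₂ + ½ρv₂², so v₂² = v₁² + 2(P₁ − P₂)/ρ.
v₂ = √(2.099² + 2·38300/789.6) = √(4.406 + 97.01) = 10.07 m/s.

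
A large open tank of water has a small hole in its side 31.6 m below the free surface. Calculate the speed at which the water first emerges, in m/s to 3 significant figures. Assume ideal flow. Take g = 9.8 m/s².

v = 24.9 m/s

Bernoulli from surface to hole (P equal, v_surface ≈ 0): v = √(2gh) = √(2×9.8×31.6) = 24.9 m/s.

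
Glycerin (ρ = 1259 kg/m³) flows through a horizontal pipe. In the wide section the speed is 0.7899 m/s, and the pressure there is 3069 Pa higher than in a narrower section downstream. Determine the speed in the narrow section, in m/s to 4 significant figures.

v₂ ≈ 2.345 m/s

With h₁ = h₂, rearranging Bernoulli gives v₂ = √(v₁² + 2ΔP/ρ).
v₂ = √(0.7899² + 2·3069/1259) = √(0.6239 + 4.875) = 2.345 m/s.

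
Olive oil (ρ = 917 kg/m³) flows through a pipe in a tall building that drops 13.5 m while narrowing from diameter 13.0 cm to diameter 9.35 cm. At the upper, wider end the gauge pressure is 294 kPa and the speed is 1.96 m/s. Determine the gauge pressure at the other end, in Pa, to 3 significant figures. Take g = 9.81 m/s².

Continuity gives A₁v₁ = A₂v₂, so v₂ = (133 cm²)/(68.7 cm²) × 1.96 m/s = 3.79 m/s.
Bernoulli: P₁ + ½ρv₁² + ρg h₁ = P₂ + ½ρv₂² + ρg h₂, so P₂ = P₁ + ½ρ(v₁² − v₂²) − ρg(h₂ − h₁).
P₂ = 294000 + ½·917·(1.96² − 3.79²) − 917·9.81·(−13.5) = 294000 + (-4820) − (-121000) = 411000 Pa.

P₂ ≈ 411000 Pa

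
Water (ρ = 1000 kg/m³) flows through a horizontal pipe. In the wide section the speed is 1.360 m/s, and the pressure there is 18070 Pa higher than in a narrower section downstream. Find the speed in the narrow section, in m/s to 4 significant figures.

v₂ = 6.164 m/s

Along the level pipe P + ½ρv² is conserved, hence v₂² = v₁² + 2(P₁ − P₂)/ρ.
v₂ = √(1.360² + 2·18070/1000) = √(1.850 + 36.14) = 6.164 m/s.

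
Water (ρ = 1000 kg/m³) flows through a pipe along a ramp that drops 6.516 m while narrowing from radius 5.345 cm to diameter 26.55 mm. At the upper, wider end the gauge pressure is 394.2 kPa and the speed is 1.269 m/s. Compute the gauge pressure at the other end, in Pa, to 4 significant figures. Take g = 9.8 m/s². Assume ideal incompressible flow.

P₂ = 247200 Pa

Mass conservation (A₁v₁ = A₂v₂) gives v₂ = 1.269 × 89.75/5.536 = 20.57 m/s.
Bernoulli: P₁ + ½ρv₁² + ρg h₁ = P₂ + ½ρv₂² + ρg h₂, so P₂ = P₁ + ½ρ(v₁² − v₂²) − ρg(h₂ − h₁).
P₂ = 394200 + ½·1000·(1.269² − 20.57²) − 1000·9.8·(−6.516) = 394200 + (-210800) − (-63860) = 247200 Pa.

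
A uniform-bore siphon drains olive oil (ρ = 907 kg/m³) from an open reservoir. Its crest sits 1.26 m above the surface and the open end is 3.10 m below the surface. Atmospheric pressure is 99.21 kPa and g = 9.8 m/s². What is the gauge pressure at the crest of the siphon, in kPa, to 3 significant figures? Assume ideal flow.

From the surface to the outlet (both open to atmosphere, surface at rest): v = √(2g·h_out) = √(2·9.8·3.10) = 7.79 m/s.
With constant cross-section the crest speed equals v; applying Bernoulli from the surface up to the crest, P_top = P_atm − ½ρv² − ρg·h_top.
P_top = 99210 − ½·907·7.79² − 907·9.8·1.26 = 60500 Pa. So P_gauge = P_top − P_atm = -38800 Pa.

-38.8 kPa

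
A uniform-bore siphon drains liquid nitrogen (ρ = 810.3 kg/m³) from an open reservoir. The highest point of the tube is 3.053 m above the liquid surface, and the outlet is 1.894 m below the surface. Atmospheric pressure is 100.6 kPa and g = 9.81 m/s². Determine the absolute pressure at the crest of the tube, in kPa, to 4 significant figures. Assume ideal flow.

Bernoulli surface→outlet gives ½v² = g·h_out, so v = √(2·9.81·1.894) = 6.096 m/s.
With constant cross-section the crest speed equals v; applying Bernoulli from the surface up to the crest, P_top = P_atm − ½ρv² − ρg·h_top.
P_top = 100600 − ½·810.3·6.096² − 810.3·9.81·3.053 = 61280 Pa.

P_top = 61.28 kPa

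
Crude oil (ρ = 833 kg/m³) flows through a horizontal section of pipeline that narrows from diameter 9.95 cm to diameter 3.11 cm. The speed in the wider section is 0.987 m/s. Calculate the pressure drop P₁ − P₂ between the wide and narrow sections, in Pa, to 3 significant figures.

42100 Pa

By continuity, v₂ = v₁·A₁/A₂ = 0.987·(77.8/7.60) = 10.1 m/s.
Bernoulli (h₁ = h₂): P₁ − P₂ = ½ρ(v₂² − v₁²).
P₁ − P₂ = ½·833·(10.1² − 0.987²) = ½·833·101 = 42100 Pa.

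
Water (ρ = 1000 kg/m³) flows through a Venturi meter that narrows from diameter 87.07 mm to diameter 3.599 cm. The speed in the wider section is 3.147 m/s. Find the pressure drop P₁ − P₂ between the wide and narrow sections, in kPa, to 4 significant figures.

164.7 kPa

By continuity, v₂ = v₁·A₁/A₂ = 3.147·(59.54/10.17) = 18.42 m/s.
The pipe is horizontal, so Bernoulli reduces to P₁ + ½ρv₁² = P₂ + ½ρv₂².
P₁ − P₂ = ½·1000·(18.42² − 3.147²) = ½·1000·329.4 = 164700 Pa.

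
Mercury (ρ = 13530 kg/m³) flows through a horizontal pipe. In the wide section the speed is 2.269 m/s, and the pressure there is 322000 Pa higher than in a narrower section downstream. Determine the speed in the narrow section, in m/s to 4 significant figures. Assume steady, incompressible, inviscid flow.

With h₁ = h₂, rearranging Bernoulli gives v₂ = √(v₁² + 2ΔP/ρ).
v₂ = √(2.269² + 2·322000/13530) = √(5.148 + 47.60) = 7.263 m/s.

v₂ = 7.263 m/s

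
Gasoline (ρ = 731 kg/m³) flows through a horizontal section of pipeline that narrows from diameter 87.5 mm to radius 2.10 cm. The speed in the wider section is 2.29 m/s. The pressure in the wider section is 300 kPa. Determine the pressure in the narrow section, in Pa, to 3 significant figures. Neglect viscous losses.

Continuity gives A₁v₁ = A₂v₂, so v₂ = (60.1 cm²)/(13.9 cm²) × 2.29 m/s = 9.94 m/s.
The pipe is horizontal, so Bernoulli reduces to P₁ + ½ρv₁² = P₂ + ½ρv₂².
P₂ = P₁ − ½ρ(v₂² − v₁²) = 300000 − ½·731·(9.94² − 2.29²) = 300000 − 34200 = 266000 Pa.

266000 Pa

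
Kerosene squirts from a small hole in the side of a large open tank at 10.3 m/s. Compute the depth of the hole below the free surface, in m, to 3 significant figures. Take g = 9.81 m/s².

h ≈ 5.41 m

For a small hole in a large open tank, ½v² = gh, giving h = v²/(2g).
h = 10.3²/(2·9.81) = 106/19.62 = 5.41 m.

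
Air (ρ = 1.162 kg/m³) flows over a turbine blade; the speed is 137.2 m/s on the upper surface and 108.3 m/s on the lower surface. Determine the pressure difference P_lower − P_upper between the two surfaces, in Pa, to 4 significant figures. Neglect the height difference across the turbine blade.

With negligible Δh, P + ½ρv² is constant, so P_low − P_up = ½ρ(v_up² − v_low²).
ΔP = ½·1.162·(137.2² − 108.3²) = 4122 Pa.

ΔP = 4122 Pa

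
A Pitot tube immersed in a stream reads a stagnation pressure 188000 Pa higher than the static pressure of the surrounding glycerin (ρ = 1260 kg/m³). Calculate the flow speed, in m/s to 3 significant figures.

At the stagnation point the flow is brought to rest, so Bernoulli gives P_stag − P_static = ½ρv².
v = √(2ΔP/ρ) = √(2·188000/1260) = 17.3 m/s.

v ≈ 17.3 m/s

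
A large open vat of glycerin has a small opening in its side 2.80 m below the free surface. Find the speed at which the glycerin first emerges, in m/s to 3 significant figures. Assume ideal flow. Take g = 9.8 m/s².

v = 7.41 m/s

With the surface at rest and both surface and jet at atmospheric pressure, Bernoulli gives ρg h = ½ρv², so v = √(2gh) = √(2·9.8·2.80) = 7.41 m/s.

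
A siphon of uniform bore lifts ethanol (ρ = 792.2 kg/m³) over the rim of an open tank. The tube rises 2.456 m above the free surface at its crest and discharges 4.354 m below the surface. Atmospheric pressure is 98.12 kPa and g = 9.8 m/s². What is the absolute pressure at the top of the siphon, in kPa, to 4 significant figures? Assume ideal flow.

P_top = 45.25 kPa

Bernoulli surface→outlet gives ½v² = g·h_out, so v = √(2·9.8·4.354) = 9.238 m/s.
Continuity keeps v the same throughout the tube; from surface to crest, P_atm + 0 = P_top + ½ρv² + ρg·h_top.
P_top = 98120 − ½·792.2·9.238² − 792.2·9.8·2.456 = 45250 Pa.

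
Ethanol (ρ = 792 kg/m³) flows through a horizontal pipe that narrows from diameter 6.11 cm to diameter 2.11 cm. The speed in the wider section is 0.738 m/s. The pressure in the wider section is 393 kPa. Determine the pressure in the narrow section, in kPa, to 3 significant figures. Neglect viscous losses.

378 kPa

By continuity, v₂ = v₁·A₁/A₂ = 0.738·(29.3/3.50) = 6.19 m/s.
The pipe is horizontal, so Bernoulli reduces to P₁ + ½ρv₁² = P₂ + ½ρv₂².
P₂ = P₁ − ½ρ(v₂² − v₁²) = 393000 − ½·792·(6.19² − 0.738²) = 393000 − 14900 = 378000 Pa.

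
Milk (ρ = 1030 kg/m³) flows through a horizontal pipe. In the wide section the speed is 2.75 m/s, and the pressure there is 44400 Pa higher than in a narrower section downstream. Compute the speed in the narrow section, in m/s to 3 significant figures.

9.68 m/s

Horizontal Bernoulli: P₁ + ½ρv₁² = P₂ + ½ρv₂², so v₂² = v₁² + 2(P₁ − P₂)/ρ.
v₂ = √(2.75² + 2·44400/1030) = √(7.56 + 86.2) = 9.68 m/s.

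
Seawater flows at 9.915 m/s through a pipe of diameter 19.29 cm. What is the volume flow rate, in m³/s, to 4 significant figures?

0.2898 m³/s

Q = A·v = 0.02922 m² × 9.915 m/s = 0.2898 m³/s.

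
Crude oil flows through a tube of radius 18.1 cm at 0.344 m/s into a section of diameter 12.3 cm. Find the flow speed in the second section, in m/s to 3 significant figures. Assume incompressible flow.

Mass conservation (A₁v₁ = A₂v₂) gives v₂ = 0.344 × 1030/119 = 2.98 m/s.

2.98 m/s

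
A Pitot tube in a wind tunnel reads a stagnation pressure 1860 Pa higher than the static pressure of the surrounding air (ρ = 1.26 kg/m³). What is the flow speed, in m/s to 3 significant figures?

v ≈ 54.3 m/s

Bernoulli between the free stream and the stagnation point: ½ρv² = P_stag − P_static.
v = √(2ΔP/ρ) = √(2·1860/1.26) = 54.3 m/s.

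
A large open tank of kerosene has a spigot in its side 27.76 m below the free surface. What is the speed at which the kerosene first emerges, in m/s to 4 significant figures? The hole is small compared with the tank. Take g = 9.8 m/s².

Torricelli's result v = √(2gh) gives v = √(2·9.8·27.76) = 23.33 m/s.

v ≈ 23.33 m/s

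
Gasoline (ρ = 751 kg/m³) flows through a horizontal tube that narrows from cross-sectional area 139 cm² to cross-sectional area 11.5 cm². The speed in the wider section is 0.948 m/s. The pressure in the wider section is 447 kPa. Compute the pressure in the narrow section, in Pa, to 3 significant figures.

P₂ ≈ 398000 Pa

Mass conservation (A₁v₁ = A₂v₂) gives v₂ = 0.948 × 139/11.5 = 11.5 m/s.
The pipe is horizontal, so Bernoulli reduces to P₁ + ½ρv₁² = P₂ + ½ρv₂².
P₂ = P₁ − ½ρ(v₂² − v₁²) = 447000 − ½·751·(11.5² − 0.948²) = 447000 − 49000 = 398000 Pa.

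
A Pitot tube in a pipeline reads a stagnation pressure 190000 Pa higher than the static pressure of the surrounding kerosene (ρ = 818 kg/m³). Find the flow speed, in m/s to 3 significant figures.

Bernoulli between the free stream and the stagnation point: ½ρv² = P_stag − P_static.
v = √(2ΔP/ρ) = √(2·190000/818) = 21.6 m/s.

v ≈ 21.6 m/s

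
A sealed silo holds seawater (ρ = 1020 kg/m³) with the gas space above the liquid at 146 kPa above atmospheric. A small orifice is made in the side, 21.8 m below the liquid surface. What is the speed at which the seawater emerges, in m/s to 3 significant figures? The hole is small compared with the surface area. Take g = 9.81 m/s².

Take point 1 at the surface (v₁ ≈ 0) and point 2 at the hole (at atmospheric pressure). Bernoulli: P₁ + ρg h = P_atm + ½ρv₂².
With P₁ − P_atm = 146000 Pa, v₂ = √(2gh + 2ΔP/ρ) = √(2·9.81·21.8 + 2·146000/1020) = 26.7 m/s.

v ≈ 26.7 m/s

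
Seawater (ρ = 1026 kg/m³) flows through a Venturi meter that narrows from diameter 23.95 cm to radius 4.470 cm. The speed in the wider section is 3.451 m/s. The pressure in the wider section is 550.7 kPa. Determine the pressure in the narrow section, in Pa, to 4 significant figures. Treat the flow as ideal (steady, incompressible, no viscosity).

242100 Pa

By continuity, v₂ = v₁·A₁/A₂ = 3.451·(450.5/62.77) = 24.77 m/s.
Along the horizontal streamline, P + ½ρv² is constant.
P₂ = P₁ − ½ρ(v₂² − v₁²) = 550700 − ½·1026·(24.77² − 3.451²) = 550700 − 308600 = 242100 Pa.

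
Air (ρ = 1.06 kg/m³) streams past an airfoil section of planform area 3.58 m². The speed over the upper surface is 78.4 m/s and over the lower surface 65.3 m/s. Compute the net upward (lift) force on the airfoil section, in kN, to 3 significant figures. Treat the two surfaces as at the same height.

F ≈ 3.57 kN

With equal heights on the two surfaces, Bernoulli gives P_lower − P_upper = ½ρ(v_upper² − v_lower²).
ΔP = ½·1.06·(78.4² − 65.3²) = 998 Pa.
Lift = ΔP · A = 998 × 3.58 = 3570 N.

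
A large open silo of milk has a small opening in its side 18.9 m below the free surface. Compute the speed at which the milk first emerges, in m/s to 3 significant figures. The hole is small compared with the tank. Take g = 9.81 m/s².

Bernoulli from surface to hole (P equal, v_surface ≈ 0): v = √(2gh) = √(2×9.81×18.9) = 19.3 m/s.

v ≈ 19.3 m/s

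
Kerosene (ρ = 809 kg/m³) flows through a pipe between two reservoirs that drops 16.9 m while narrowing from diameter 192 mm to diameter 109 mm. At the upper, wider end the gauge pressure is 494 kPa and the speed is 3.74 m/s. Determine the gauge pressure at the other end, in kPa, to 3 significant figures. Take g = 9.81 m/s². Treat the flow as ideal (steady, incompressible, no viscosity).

P₂ ≈ 579 kPa

Continuity gives A₁v₁ = A₂v₂, so v₂ = (290 cm²)/(93.3 cm²) × 3.74 m/s = 11.6 m/s.
Applying Bernoulli between the two ends and solving for P₂: P₂ = P₁ + ½ρ(v₁² − v₂²) − ρgΔh.
P₂ = 494000 + ½·809·(3.74² − 11.6²) − 809·9.81·(−16.9) = 494000 + (-48800) − (-134000) = 579000 Pa.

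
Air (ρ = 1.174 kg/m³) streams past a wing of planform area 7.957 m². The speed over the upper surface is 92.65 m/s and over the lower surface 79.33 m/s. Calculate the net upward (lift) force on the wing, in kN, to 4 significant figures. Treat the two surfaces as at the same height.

From P + ½ρv² = const at equal height, P_low − P_up = ½ρ(v_up² − v_low²).
ΔP = ½·1.174·(92.65² − 79.33²) = 1345 Pa.
Lift = ΔP · A = 1345 × 7.957 = 10700 N.

10.70 kN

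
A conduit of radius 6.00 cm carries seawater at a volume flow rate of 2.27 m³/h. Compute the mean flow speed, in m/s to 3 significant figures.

0.0558 m/s

Q = 2.27 m³/h = 0.000631 m³/s.
v = Q/A = 0.000631 / 0.0113 = 0.0558 m/s.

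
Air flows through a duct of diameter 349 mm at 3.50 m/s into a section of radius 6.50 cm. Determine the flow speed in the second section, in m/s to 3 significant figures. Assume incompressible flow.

v₂ ≈ 25.2 m/s

By continuity, v₂ = v₁·A₁/A₂ = 3.50·(957/133) = 25.2 m/s.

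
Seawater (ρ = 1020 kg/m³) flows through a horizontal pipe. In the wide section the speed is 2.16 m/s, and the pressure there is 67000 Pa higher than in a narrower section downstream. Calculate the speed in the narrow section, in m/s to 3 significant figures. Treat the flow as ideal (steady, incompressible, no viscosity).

Along the level pipe P + ½ρv² is conserved, hence v₂² = v₁² + 2(P₁ − P₂)/ρ.
v₂ = √(2.16² + 2·67000/1020) = √(4.67 + 131) = 11.7 m/s.

v₂ = 11.7 m/s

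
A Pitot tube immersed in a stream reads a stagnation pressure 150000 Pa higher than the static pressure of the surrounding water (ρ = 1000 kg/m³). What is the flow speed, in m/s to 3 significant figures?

v ≈ 17.3 m/s

The dynamic pressure equals the rise in static pressure at the stagnation point: ΔP = ½ρv².
v = √(2ΔP/ρ) = √(2·150000/1000) = 17.3 m/s.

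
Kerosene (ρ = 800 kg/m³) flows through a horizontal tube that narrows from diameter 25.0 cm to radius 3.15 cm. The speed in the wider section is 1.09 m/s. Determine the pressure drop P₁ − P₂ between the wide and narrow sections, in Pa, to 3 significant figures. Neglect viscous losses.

Mass conservation (A₁v₁ = A₂v₂) gives v₂ = 1.09 × 491/31.2 = 17.2 m/s.
With no height change, Bernoulli's equation is P₁ + ½ρv₁² = P₂ + ½ρv₂².
P₁ − P₂ = ½·800·(17.2² − 1.09²) = ½·800·293 = 117000 Pa.

ΔP ≈ 117000 Pa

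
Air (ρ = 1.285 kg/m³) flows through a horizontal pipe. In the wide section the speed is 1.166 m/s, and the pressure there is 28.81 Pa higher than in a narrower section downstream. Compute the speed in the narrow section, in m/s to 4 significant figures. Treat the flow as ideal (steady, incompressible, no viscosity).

v₂ ≈ 6.797 m/s

With h₁ = h₂, rearranging Bernoulli gives v₂ = √(v₁² + 2ΔP/ρ).
v₂ = √(1.166² + 2·28.81/1.285) = √(1.360 + 44.84) = 6.797 m/s.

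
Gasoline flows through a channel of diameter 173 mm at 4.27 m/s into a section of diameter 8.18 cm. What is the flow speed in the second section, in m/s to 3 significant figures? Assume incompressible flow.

19.1 m/s

Continuity gives A₁v₁ = A₂v₂, so v₂ = (235 cm²)/(52.6 cm²) × 4.27 m/s = 19.1 m/s.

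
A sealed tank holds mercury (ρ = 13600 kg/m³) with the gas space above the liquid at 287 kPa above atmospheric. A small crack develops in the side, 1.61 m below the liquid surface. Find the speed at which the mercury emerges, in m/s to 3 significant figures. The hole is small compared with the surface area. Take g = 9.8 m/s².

Take point 1 at the surface (v₁ ≈ 0) and point 2 at the hole (at atmospheric pressure). Bernoulli: P₁ + ρg h = P_atm + ½ρv₂².
With P₁ − P_atm = 287000 Pa, v₂ = √(2gh + 2ΔP/ρ) = √(2·9.8·1.61 + 2·287000/13600) = 8.59 m/s.

8.59 m/s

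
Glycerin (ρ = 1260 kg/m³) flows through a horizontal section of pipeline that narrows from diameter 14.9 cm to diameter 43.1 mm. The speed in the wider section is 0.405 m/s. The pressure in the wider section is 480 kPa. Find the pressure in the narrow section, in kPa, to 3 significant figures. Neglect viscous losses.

P₂ ≈ 465 kPa

By continuity, v₂ = v₁·A₁/A₂ = 0.405·(174/14.6) = 4.84 m/s.
With no height change, Bernoulli's equation is P₁ + ½ρv₁² = P₂ + ½ρv₂².
P₂ = P₁ − ½ρ(v₂² − v₁²) = 480000 − ½·1260·(4.84² − 0.405²) = 480000 − 14700 = 465000 Pa.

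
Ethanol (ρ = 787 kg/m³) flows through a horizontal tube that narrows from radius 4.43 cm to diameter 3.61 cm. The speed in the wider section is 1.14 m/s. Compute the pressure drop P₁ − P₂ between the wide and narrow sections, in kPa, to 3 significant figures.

The volume flow rate is constant, so v₂ = (A₁/A₂)v₁ = (61.7/10.2)·1.14 = 6.87 m/s.
The pipe is horizontal, so Bernoulli reduces to P₁ + ½ρv₁² = P₂ + ½ρv₂².
P₁ − P₂ = ½·787·(6.87² − 1.14²) = ½·787·45.9 = 18000 Pa.

18.0 kPa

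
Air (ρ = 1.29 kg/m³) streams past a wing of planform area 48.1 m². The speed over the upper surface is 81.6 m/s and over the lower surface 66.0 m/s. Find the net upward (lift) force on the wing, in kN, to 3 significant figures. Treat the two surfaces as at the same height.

The faster flow above has the lower pressure; Bernoulli (same height) gives ΔP = ½ρ(v_up² − v_low²).
ΔP = ½·1.29·(81.6² − 66.0²) = 1490 Pa.
Lift = ΔP · A = 1490 × 48.1 = 71400 N.

F ≈ 71.4 kN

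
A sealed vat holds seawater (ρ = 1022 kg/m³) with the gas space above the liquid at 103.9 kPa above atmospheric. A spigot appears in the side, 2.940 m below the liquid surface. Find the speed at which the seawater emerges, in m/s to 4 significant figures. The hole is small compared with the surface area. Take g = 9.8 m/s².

v ≈ 16.15 m/s

Take point 1 at the surface (v₁ ≈ 0) and point 2 at the hole (at atmospheric pressure). Bernoulli: P₁ + ρg h = P_atm + ½ρv₂².
With P₁ − P_atm = 103900 Pa, v₂ = √(2gh + 2ΔP/ρ) = √(2·9.8·2.940 + 2·103900/1022) = 16.15 m/s.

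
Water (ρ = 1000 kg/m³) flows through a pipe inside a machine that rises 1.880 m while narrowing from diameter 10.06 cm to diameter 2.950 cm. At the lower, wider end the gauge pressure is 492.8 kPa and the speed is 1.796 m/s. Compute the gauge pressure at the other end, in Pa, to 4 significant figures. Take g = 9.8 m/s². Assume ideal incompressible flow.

P₂ ≈ 257900 Pa

Mass conservation (A₁v₁ = A₂v₂) gives v₂ = 1.796 × 79.49/6.835 = 20.89 m/s.
Applying Bernoulli between the two ends and solving for P₂: P₂ = P₁ + ½ρ(v₁² − v₂²) − ρgΔh.
P₂ = 492800 + ½·1000·(1.796² − 20.89²) − 1000·9.8·(+1.880) = 492800 + (-216500) − (18420) = 257900 Pa.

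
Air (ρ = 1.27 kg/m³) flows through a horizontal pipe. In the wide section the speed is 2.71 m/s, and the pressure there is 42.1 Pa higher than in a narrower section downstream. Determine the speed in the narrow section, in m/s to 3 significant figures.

v₂ = 8.58 m/s

Horizontal Bernoulli: P₁ + ½ρv₁² = P₂ + ½ρv₂², so v₂² = v₁² + 2(P₁ − P₂)/ρ.
v₂ = √(2.71² + 2·42.1/1.27) = √(7.34 + 66.3) = 8.58 m/s.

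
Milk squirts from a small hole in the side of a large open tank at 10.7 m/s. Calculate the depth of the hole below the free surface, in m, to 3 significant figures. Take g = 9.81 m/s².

For a small hole in a large open tank, ½v² = gh, giving h = v²/(2g).
h = 10.7²/(2·9.81) = 114/19.62 = 5.84 m.

5.84 m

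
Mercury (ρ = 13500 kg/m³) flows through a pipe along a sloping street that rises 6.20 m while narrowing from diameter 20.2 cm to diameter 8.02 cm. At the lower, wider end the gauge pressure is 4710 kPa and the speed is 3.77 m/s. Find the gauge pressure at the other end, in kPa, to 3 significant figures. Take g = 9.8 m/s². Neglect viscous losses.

125 kPa

The volume flow rate is constant, so v₂ = (A₁/A₂)v₁ = (320/50.5)·3.77 = 23.9 m/s.
Applying Bernoulli between the two ends and solving for P₂: P₂ = P₁ + ½ρ(v₁² − v₂²) − ρgΔh.
P₂ = 4710000 + ½·13500·(3.77² − 23.9²) − 13500·9.8·(+6.20) = 4710000 + (-3770000) − (820000) = 125000 Pa.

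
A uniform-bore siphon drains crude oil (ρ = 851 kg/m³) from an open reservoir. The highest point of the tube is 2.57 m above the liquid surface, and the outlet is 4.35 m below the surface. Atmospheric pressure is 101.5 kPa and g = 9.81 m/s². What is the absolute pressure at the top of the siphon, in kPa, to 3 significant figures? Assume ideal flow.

From the surface to the outlet (both open to atmosphere, surface at rest): v = √(2g·h_out) = √(2·9.81·4.35) = 9.24 m/s.
With constant cross-section the crest speed equals v; applying Bernoulli from the surface up to the crest, P_top = P_atm − ½ρv² − ρg·h_top.
P_top = 101500 − ½·851·9.24² − 851·9.81·2.57 = 43700 Pa.

P_top = 43.7 kPa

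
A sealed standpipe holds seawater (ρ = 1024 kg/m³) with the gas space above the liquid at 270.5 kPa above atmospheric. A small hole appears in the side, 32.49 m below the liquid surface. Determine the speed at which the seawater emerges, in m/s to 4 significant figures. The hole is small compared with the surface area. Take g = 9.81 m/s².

v ≈ 34.14 m/s

Take point 1 at the surface (v₁ ≈ 0) and point 2 at the hole (at atmospheric pressure). Bernoulli: P₁ + ρg h = P_atm + ½ρv₂².
With P₁ − P_atm = 270500 Pa, v₂ = √(2gh + 2ΔP/ρ) = √(2·9.81·32.49 + 2·270500/1024) = 34.14 m/s.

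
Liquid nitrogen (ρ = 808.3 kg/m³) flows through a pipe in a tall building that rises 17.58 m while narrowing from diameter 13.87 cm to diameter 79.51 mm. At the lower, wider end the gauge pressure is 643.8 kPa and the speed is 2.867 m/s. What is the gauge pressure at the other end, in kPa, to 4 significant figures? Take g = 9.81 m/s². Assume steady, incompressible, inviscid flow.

By continuity, v₂ = v₁·A₁/A₂ = 2.867·(151.1/49.65) = 8.724 m/s.
Energy conservation along the streamline gives P₂ = P₁ − ½ρ(v₂² − v₁²) − ρg(h₂ − h₁).
P₂ = 643800 + ½·808.3·(2.867² − 8.724²) − 808.3·9.81·(+17.58) = 643800 + (-27440) − (139400) = 477000 Pa.

P₂ ≈ 477.0 kPa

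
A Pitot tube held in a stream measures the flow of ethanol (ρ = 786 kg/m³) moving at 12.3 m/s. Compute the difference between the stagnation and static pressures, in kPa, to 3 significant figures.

Bernoulli between the free stream and the stagnation point: ½ρv² = P_stag − P_static.
ΔP = ½·786·12.3² = 59500 Pa.

59.5 kPa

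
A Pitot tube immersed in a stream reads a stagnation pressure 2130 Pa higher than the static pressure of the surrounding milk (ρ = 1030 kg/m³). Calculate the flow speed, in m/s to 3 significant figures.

The dynamic pressure equals the rise in static pressure at the stagnation point: ΔP = ½ρv².
v = √(2ΔP/ρ) = √(2·2130/1030) = 2.03 m/s.

v ≈ 2.03 m/s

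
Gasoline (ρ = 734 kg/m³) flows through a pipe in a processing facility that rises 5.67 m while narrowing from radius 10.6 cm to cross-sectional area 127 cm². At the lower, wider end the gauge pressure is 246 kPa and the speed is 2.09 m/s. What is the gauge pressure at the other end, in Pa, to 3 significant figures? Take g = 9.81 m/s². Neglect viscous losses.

P₂ ≈ 194000 Pa

The volume flow rate is constant, so v₂ = (A₁/A₂)v₁ = (353/127)·2.09 = 5.81 m/s.
Bernoulli: P₁ + ½ρv₁² + ρg h₁ = P₂ + ½ρv₂² + ρg h₂, so P₂ = P₁ + ½ρ(v₁² − v₂²) − ρg(h₂ − h₁).
P₂ = 246000 + ½·734·(2.09² − 5.81²) − 734·9.81·(+5.67) = 246000 + (-10800) − (40800) = 194000 Pa.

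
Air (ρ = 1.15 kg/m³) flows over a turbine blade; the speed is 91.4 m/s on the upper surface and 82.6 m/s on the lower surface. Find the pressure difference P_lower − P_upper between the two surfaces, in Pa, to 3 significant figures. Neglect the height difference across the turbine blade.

Bernoulli (same height): P_lower − P_upper = ½ρ(v_upper² − v_lower²).
ΔP = ½·1.15·(91.4² − 82.6²) = 880 Pa.

ΔP ≈ 880 Pa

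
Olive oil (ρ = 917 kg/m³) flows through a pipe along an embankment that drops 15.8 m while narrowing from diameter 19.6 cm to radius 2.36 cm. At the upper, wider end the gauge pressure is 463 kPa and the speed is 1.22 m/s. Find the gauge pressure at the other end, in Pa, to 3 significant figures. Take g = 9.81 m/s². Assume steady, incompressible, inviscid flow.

By continuity, v₂ = v₁·A₁/A₂ = 1.22·(302/17.5) = 21.0 m/s.
Energy conservation along the streamline gives P₂ = P₁ − ½ρ(v₂² − v₁²) − ρg(h₂ − h₁).
P₂ = 463000 + ½·917·(1.22² − 21.0²) − 917·9.81·(−15.8) = 463000 + (-202000) − (-142000) = 403000 Pa.

P₂ = 403000 Pa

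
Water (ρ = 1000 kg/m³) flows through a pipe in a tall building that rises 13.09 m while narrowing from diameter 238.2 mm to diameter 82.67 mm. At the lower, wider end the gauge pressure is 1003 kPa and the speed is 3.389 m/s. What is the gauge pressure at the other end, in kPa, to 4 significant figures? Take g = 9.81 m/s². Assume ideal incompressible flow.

P₂ ≈ 484.5 kPa

Continuity gives A₁v₁ = A₂v₂, so v₂ = (445.6 cm²)/(53.68 cm²) × 3.389 m/s = 28.14 m/s.
Energy conservation along the streamline gives P₂ = P₁ − ½ρ(v₂² − v₁²) − ρg(h₂ − h₁).
P₂ = 1003000 + ½·1000·(3.389² − 28.14²) − 1000·9.81·(+13.09) = 1003000 + (-390100) − (128400) = 484500 Pa.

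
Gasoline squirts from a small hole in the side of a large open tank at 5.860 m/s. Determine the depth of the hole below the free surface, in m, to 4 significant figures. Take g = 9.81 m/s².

For a small hole in a large open tank, ½v² = gh, giving h = v²/(2g).
h = 5.860²/(2·9.81) = 34.34/19.62 = 1.750 m.

h ≈ 1.750 m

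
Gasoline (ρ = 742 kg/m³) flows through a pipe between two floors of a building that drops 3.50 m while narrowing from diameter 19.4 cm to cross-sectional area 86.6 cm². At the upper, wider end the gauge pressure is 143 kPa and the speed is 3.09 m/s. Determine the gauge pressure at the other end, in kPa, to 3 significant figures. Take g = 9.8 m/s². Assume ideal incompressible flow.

P₂ ≈ 131 kPa

By continuity, v₂ = v₁·A₁/A₂ = 3.09·(296/86.6) = 10.5 m/s.
Bernoulli: P₁ + ½ρv₁² + ρg h₁ = P₂ + ½ρv₂² + ρg h₂, so P₂ = P₁ + ½ρ(v₁² − v₂²) − ρg(h₂ − h₁).
P₂ = 143000 + ½·742·(3.09² − 10.5²) − 742·9.8·(−3.50) = 143000 + (-37700) − (-25500) = 131000 Pa.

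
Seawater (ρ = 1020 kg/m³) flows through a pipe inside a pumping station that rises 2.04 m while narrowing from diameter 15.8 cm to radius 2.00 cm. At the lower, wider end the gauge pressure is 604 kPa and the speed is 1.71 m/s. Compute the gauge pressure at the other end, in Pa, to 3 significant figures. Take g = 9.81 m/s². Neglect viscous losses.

Mass conservation (A₁v₁ = A₂v₂) gives v₂ = 1.71 × 196/12.6 = 26.7 m/s.
Bernoulli: P₁ + ½ρv₁² + ρg h₁ = P₂ + ½ρv₂² + ρg h₂, so P₂ = P₁ + ½ρ(v₁² − v₂²) − ρg(h₂ − h₁).
P₂ = 604000 + ½·1020·(1.71² − 26.7²) − 1020·9.81·(+2.04) = 604000 + (-362000) − (20400) = 222000 Pa.

222000 Pa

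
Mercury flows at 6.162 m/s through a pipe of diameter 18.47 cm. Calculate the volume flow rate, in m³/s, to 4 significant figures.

Q = A·v = 0.02679 m² × 6.162 m/s = 0.1651 m³/s.

0.1651 m³/s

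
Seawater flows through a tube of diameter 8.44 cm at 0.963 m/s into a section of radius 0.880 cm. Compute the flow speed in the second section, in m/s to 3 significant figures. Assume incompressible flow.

v₂ ≈ 22.1 m/s

By continuity, v₂ = v₁·A₁/A₂ = 0.963·(55.9/2.43) = 22.1 m/s.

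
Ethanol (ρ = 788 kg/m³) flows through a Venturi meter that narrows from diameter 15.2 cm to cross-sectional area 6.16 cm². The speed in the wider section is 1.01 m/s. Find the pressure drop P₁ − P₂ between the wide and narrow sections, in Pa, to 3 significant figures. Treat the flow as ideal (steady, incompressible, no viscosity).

Continuity gives A₁v₁ = A₂v₂, so v₂ = (181 cm²)/(6.16 cm²) × 1.01 m/s = 29.8 m/s.
Along the horizontal streamline, P + ½ρv² is constant.
P₁ − P₂ = ½·788·(29.8² − 1.01²) = ½·788·884 = 348000 Pa.

ΔP ≈ 348000 Pa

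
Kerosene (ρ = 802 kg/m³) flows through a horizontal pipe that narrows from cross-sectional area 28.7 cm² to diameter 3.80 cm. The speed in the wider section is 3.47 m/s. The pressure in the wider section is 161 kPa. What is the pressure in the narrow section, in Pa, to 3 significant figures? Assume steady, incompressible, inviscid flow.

The volume flow rate is constant, so v₂ = (A₁/A₂)v₁ = (28.7/11.3)·3.47 = 8.78 m/s.
Along the horizontal streamline, P + ½ρv² is constant.
P₂ = P₁ − ½ρ(v₂² − v₁²) = 161000 − ½·802·(8.78² − 3.47²) = 161000 − 26100 = 135000 Pa.

135000 Pa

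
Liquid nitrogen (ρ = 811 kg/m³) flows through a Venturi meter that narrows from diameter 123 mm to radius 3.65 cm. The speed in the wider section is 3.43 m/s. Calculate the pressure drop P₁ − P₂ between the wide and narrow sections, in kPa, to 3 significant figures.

33.7 kPa

Mass conservation (A₁v₁ = A₂v₂) gives v₂ = 3.43 × 119/41.9 = 9.74 m/s.
Bernoulli (h₁ = h₂): P₁ − P₂ = ½ρ(v₂² − v₁²).
P₁ − P₂ = ½·811·(9.74² − 3.43²) = ½·811·83.1 = 33700 Pa.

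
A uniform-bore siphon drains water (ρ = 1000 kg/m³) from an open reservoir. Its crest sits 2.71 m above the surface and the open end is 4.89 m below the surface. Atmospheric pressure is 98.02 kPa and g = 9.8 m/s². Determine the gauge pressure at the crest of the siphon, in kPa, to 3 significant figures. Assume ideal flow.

P_gauge ≈ -74.5 kPa

From the surface to the outlet (both open to atmosphere, surface at rest): v = √(2g·h_out) = √(2·9.8·4.89) = 9.79 m/s.
Continuity keeps v the same throughout the tube; from surface to crest, P_atm + 0 = P_top + ½ρv² + ρg·h_top.
P_top = 98020 − ½·1000·9.79² − 1000·9.8·2.71 = 23500 Pa. So P_gauge = P_top − P_atm = -74500 Pa.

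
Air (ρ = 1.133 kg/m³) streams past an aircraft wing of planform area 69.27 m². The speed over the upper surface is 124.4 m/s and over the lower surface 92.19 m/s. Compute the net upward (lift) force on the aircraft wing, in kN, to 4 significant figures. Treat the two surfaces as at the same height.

With equal heights on the two surfaces, Bernoulli gives P_lower − P_upper = ½ρ(v_upper² − v_lower²).
ΔP = ½·1.133·(124.4² − 92.19²) = 3952 Pa.
Lift = ΔP · A = 3952 × 69.27 = 273800 N.

F ≈ 273.8 kN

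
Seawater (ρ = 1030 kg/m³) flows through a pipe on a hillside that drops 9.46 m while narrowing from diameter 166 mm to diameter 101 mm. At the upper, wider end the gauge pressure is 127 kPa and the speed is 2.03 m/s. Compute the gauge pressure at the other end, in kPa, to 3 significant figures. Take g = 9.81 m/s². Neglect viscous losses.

P₂ ≈ 209 kPa

The volume flow rate is constant, so v₂ = (A₁/A₂)v₁ = (216/80.1)·2.03 = 5.48 m/s.
Applying Bernoulli between the two ends and solving for P₂: P₂ = P₁ + ½ρ(v₁² − v₂²) − ρgΔh.
P₂ = 127000 + ½·1030·(2.03² − 5.48²) − 1030·9.81·(−9.46) = 127000 + (-13400) − (-95600) = 209000 Pa.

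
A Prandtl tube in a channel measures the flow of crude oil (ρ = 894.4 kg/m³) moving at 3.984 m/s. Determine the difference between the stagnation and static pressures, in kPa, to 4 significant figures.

ΔP = 7.098 kPa

The dynamic pressure equals the rise in static pressure at the stagnation point: ΔP = ½ρv².
ΔP = ½·894.4·3.984² = 7098 Pa.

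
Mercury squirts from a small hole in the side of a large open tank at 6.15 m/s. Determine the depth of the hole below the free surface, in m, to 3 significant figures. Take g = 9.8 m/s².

Inverting v = √(2gh) gives h = v² / 2g.
h = 6.15²/(2·9.8) = 37.8/19.60 = 1.93 m.

1.93 m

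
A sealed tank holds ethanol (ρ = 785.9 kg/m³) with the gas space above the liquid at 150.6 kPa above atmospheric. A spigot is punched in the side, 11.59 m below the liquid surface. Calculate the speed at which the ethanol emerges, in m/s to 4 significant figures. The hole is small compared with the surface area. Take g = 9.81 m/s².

v = 24.71 m/s

Take point 1 at the surface (v₁ ≈ 0) and point 2 at the hole (at atmospheric pressure). Bernoulli: P₁ + ρg h = P_atm + ½ρv₂².
With P₁ − P_atm = 150600 Pa, v₂ = √(2gh + 2ΔP/ρ) = √(2·9.81·11.59 + 2·150600/785.9) = 24.71 m/s.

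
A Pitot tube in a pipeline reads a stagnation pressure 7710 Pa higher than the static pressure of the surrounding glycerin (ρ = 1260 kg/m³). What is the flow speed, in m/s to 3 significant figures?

v ≈ 3.50 m/s

Bernoulli between the free stream and the stagnation point: ½ρv² = P_stag − P_static.
v = √(2ΔP/ρ) = √(2·7710/1260) = 3.50 m/s.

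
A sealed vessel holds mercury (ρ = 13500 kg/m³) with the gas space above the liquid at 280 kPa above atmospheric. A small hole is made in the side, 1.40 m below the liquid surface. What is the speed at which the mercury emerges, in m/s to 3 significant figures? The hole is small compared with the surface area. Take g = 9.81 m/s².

v ≈ 8.30 m/s

Take point 1 at the surface (v₁ ≈ 0) and point 2 at the hole (at atmospheric pressure). Bernoulli: P₁ + ρg h = P_atm + ½ρv₂².
With P₁ − P_atm = 280000 Pa, v₂ = √(2gh + 2ΔP/ρ) = √(2·9.81·1.40 + 2·280000/13500) = 8.30 m/s.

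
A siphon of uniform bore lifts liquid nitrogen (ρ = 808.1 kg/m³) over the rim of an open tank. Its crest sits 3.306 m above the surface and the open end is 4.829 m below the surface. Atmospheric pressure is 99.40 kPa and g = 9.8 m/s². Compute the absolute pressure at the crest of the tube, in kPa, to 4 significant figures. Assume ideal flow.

From the surface to the outlet (both open to atmosphere, surface at rest): v = √(2g·h_out) = √(2·9.8·4.829) = 9.729 m/s.
Continuity keeps v the same throughout the tube; from surface to crest, P_atm + 0 = P_top + ½ρv² + ρg·h_top.
P_top = 99400 − ½·808.1·9.729² − 808.1·9.8·3.306 = 34980 Pa.

34.98 kPa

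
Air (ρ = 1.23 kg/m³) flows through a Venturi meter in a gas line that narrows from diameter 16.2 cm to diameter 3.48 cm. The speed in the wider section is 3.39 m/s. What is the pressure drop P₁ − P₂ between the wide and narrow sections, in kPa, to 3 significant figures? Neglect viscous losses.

The volume flow rate is constant, so v₂ = (A₁/A₂)v₁ = (206/9.51)·3.39 = 73.5 m/s.
The pipe is horizontal, so Bernoulli reduces to P₁ + ½ρv₁² = P₂ + ½ρv₂².
P₁ − P₂ = ½·1.23·(73.5² − 3.39²) = ½·1.23·5390 = 3310 Pa.

3.31 kPa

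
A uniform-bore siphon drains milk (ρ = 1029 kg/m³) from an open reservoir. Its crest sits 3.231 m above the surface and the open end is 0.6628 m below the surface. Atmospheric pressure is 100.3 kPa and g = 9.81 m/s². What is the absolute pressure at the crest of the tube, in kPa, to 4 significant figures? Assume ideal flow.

P_top ≈ 60.99 kPa

From the surface to the outlet (both open to atmosphere, surface at rest): v = √(2g·h_out) = √(2·9.81·0.6628) = 3.606 m/s.
Continuity keeps v the same throughout the tube; from surface to crest, P_atm + 0 = P_top + ½ρv² + ρg·h_top.
P_top = 100300 − ½·1029·3.606² − 1029·9.81·3.231 = 60990 Pa.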